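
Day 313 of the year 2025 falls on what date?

Jan has 31 days (313 − 31 = 282 remain).
Feb has 28 days (282 − 28 = 254 remain).
Mar has 31 days (254 − 31 = 223 remain).
Apr has 30 days (223 − 30 = 193 remain).
May has 31 days (193 − 31 = 162 remain).
Jun has 30 days (162 − 30 = 132 remain).
Jul has 31 days (132 − 31 = 101 remain).
Aug has 31 days (101 − 31 = 70 remain).
Sep has 30 days (70 − 30 = 40 remain).
Oct has 31 days (40 − 31 = 9 remain).
9 into Nov → Nov 9.

Nov 9, 2025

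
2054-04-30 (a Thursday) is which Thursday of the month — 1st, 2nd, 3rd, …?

Day 30 falls in week ⌈30/7⌉ of the month.
Days 1–7 hold the 1st Thursday, 8–14 the 2nd, 15–21 the 3rd, 22–28 the 4th, 29–31 the 5th.
30 is in the range for the 5th.

5th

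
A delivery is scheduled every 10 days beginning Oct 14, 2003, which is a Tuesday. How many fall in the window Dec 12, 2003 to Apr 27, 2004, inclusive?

14

Occurrences land 10·i days after Oct 14, 2003 for i = 0, 1, 2, …
Dec 12, 2003 is 59 days after the start; 59 ÷ 10 = 5 remainder 9; since the remainder is 9, round up to i = 6. First occurrence in the window: #7 on Dec 13, 2003 (6×10 = 60 days in).
Apr 27, 2004 is 196 days after the start; 196 ÷ 10 = 19 remainder 6. Last occurrence in the window: #20 on Apr 21, 2004.
Occurrences #7 through #20: 14 in total.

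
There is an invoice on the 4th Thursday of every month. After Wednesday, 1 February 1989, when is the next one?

23 February 1989

February 1989 starts on a Wednesday; its first Thursday is the 2nd, so the 4th Thursday is the 23rd — 23 February 1989.
23 February 1989 is after 1 February 1989, so that is the next one.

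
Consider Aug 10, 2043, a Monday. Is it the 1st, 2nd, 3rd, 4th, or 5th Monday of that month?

2nd

Day 10 falls in week ⌈10/7⌉ of the month.
Days 1–7 hold the 1st Monday, 8–14 the 2nd, 15–21 the 3rd, 22–28 the 4th, 29–31 the 5th.
10 is in the range for the 2nd.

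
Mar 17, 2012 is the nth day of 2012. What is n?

Days in months before Mar: 31 + 29 = 60.
Plus 17 days into Mar → day 77.

77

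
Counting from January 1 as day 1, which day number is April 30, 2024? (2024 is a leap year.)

121

Days in months before April: 31 + 29 + 31 = 91.
Plus 30 days into April → day 121.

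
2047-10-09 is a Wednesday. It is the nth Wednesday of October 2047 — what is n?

2nd

Day 9 falls in week ⌈9/7⌉ of the month.
Days 1–7 hold the 1st Wednesday, 8–14 the 2nd, 15–21 the 3rd, 22–28 the 4th, 29–31 the 5th.
9 is in the range for the 2nd.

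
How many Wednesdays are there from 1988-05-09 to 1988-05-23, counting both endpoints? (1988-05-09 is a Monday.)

2

1988-05-09 is a Monday; the first Wednesday on or after it is 1988-05-11 (2 days later).
From 1988-05-11 to 1988-05-23 is 23 − 11 = 12 days.
12 ÷ 7 = 1 full weeks with remainder 5, so 1 more Wednesdays after the first → 2.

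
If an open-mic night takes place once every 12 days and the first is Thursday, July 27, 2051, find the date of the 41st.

November 18, 2052

The 41st occurrence is 40 intervals after the first: 40 × 12 = 480 days after July 27, 2051.
July has 31 days — 4 days to the end of July leaves 476.
From end of July to end of 2051 is 153 days (323 left).
January has 31 days (292 left).
February has 29 days (263 left).
March has 31 days (232 left).
April has 30 days (202 left).
May has 31 days (171 left).
June has 30 days (141 left).
July has 31 days (110 left).
August has 31 days (79 left).
September has 30 days (49 left).
October has 31 days (18 left).
18 days into November → November 18, 2052.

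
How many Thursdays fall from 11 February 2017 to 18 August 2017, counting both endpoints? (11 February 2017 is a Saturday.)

11 February 2017 is a Saturday; the first Thursday on or after it is 16 February 2017 (5 days later).
From 16 February 2017 to 18 August 2017: 12 + 31 + 30 + 31 + 30 + 31 + 18 = 183 days (rest of February, March, April, May, June, July, August).
183 ÷ 7 = 26 full weeks with remainder 1, so 26 more Thursdays after the first → 27.

27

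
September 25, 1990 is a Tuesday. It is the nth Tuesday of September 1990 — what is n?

Day 25 falls in week ⌈25/7⌉ of the month.
Days 1–7 hold the 1st Tuesday, 8–14 the 2nd, 15–21 the 3rd, 22–28 the 4th, 29–31 the 5th.
25 is in the range for the 4th.

4th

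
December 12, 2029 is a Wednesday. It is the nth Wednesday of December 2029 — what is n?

2nd

Day 12 falls in week ⌈12/7⌉ of the month.
Days 1–7 hold the 1st Wednesday, 8–14 the 2nd, 15–21 the 3rd, 22–28 the 4th, 29–31 the 5th.
12 is in the range for the 2nd.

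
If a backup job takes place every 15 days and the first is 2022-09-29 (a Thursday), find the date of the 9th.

The 9th occurrence is 8 intervals after the first: 8 × 15 = 120 days after 2022-09-29.
September has 30 days — 1 day to the end of September leaves 119.
October has 31 days (88 left).
November has 30 days (58 left).
December has 31 days (27 left).
27 days into January → 2023-01-27.

2023-01-27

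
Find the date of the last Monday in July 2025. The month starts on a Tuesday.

28 July 2025

July 2025 begins on a Tuesday, so the first Monday is July 7 (6 days later).
July 2025 has 31 days. Adding weeks: 7, 14, 21, 28 — the last one ≤ 31 is the 28th.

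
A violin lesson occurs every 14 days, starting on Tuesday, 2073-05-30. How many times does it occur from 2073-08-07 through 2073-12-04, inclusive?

9

Occurrences land 14·i days after 2073-05-30 for i = 0, 1, 2, …
2073-08-07 is 69 days after the start; 69 ÷ 14 = 4 remainder 13; since the remainder is 13, round up to i = 5. First occurrence in the window: #6 on 2073-08-08 (5×14 = 70 days in).
2073-12-04 is 188 days after the start; 188 ÷ 14 = 13 remainder 6. Last occurrence in the window: #14 on 2073-11-28.
Occurrences #6 through #14: 9 in total.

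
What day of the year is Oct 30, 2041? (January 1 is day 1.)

303

Days in months before Oct: 31 + 28 + 31 + 30 + 31 + 30 + 31 + 31 + 30 = 273.
Plus 30 days into Oct → day 303.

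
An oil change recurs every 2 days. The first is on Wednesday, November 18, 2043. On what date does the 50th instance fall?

The 50th occurrence is 49 intervals after the first: 49 × 2 = 98 days after November 18, 2043.
November has 30 days — 12 days to the end of November leaves 86.
December has 31 days (55 left).
January has 31 days (24 left).
24 days into February → February 24, 2044.

February 24, 2044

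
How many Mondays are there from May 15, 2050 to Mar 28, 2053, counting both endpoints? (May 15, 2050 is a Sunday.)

150

May 15, 2050 is a Sunday; the first Monday on or after it is May 16, 2050 (1 day later).
From May 16, 2050 to Mar 28, 2053: 229 + 365 + 366 + 87 = 1047 days (rest of 2050, 2051, 2052, to Mar 28, 2053 in 2053).
1047 ÷ 7 = 149 full weeks with remainder 4, so 149 more Mondays after the first → 150.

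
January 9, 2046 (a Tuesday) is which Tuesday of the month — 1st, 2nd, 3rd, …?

2nd

Day 9 falls in week ⌈9/7⌉ of the month.
Days 1–7 hold the 1st Tuesday, 8–14 the 2nd, 15–21 the 3rd, 22–28 the 4th, 29–31 the 5th.
9 is in the range for the 2nd.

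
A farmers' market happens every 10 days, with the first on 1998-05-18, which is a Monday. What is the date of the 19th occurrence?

1998-11-14

The 19th occurrence is 18 intervals after the first: 18 × 10 = 180 days after 1998-05-18.
May has 31 days — 13 days to the end of May leaves 167.
June has 30 days (137 left).
July has 31 days (106 left).
August has 31 days (75 left).
September has 30 days (45 left).
October has 31 days (14 left).
14 days into November → 1998-11-14.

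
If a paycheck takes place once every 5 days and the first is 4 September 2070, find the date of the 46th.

The 46th occurrence is 45 intervals after the first: 45 × 5 = 225 days after 4 September 2070.
September has 30 days — 26 days to the end of September leaves 199.
October has 31 days (168 left).
November has 30 days (138 left).
December has 31 days (107 left).
January has 31 days (76 left).
February has 28 days (48 left).
March has 31 days (17 left).
17 days into April → 17 April 2071.

17 April 2071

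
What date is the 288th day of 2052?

January has 31 days (288 − 31 = 257 remain).
February has 29 days (257 − 29 = 228 remain).
March has 31 days (228 − 31 = 197 remain).
April has 30 days (197 − 30 = 167 remain).
May has 31 days (167 − 31 = 136 remain).
June has 30 days (136 − 30 = 106 remain).
July has 31 days (106 − 31 = 75 remain).
August has 31 days (75 − 31 = 44 remain).
September has 30 days (44 − 30 = 14 remain).
14 into October → October 14.

2052-10-14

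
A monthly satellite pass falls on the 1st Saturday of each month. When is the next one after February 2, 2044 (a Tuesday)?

February 6, 2044

February 2044 starts on a Monday, so its 1st Saturday is February 6, 2044 (5 days in).
February 6, 2044 is after February 2, 2044, so that is the next one.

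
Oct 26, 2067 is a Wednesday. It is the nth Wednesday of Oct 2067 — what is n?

4th

Day 26 falls in week ⌈26/7⌉ of the month.
Days 1–7 hold the 1st Wednesday, 8–14 the 2nd, 15–21 the 3rd, 22–28 the 4th, 29–31 the 5th.
26 is in the range for the 4th.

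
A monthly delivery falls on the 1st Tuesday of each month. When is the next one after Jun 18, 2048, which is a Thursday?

Jun 2048 starts on a Monday, so its 1st Tuesday is Jun 2, 2048 (1 day in).
That is not after Jun 18, 2048, so look at Jul 2048.
Jul 2048 starts on a Wednesday, so its 1st Tuesday is Jul 7, 2048 (6 days in).

Jul 7, 2048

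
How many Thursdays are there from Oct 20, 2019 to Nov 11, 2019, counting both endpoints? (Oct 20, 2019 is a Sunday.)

3

Oct 20, 2019 is a Sunday; the first Thursday on or after it is Oct 24, 2019 (4 days later).
From Oct 24, 2019 to Nov 11, 2019: 7 + 11 = 18 days (rest of Oct, Nov).
18 ÷ 7 = 2 full weeks with remainder 4, so 2 more Thursdays after the first → 3.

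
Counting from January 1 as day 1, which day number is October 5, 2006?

278

Days in months before October: 31 + 28 + 31 + 30 + 31 + 30 + 31 + 31 + 30 = 273.
Plus 5 days into October → day 278.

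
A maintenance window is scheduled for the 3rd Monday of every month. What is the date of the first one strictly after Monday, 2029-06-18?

June 2029 starts on a Friday; its first Monday is the 4th, so the 3rd Monday is the 18th — 2029-06-18.
That is not after 2029-06-18, so look at July 2029.
July 2029 starts on a Sunday; its first Monday is the 2nd, so the 3rd Monday is the 16th — 2029-07-16.

2029-07-16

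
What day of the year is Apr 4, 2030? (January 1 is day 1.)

94

Days in months before Apr: 31 + 28 + 31 = 90.
Plus 4 days into Apr → day 94.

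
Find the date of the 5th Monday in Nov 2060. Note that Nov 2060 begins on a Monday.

Nov 29, 2060

Nov 2060 begins on a Monday, so the first Monday is Nov 1.
The 5th Monday is 4 weeks later: 1 + 28 = 29.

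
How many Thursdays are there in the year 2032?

53

January 1, 2032 is a Thursday; the first Thursday on or after it is January 1, 2032.
From January 1, 2032 to December 31, 2032: 30 + 29 + 31 + 30 + 31 + 30 + 31 + 31 + 30 + 31 + 30 + 31 = 365 days (rest of January, February, March, April, May, June, July, August, September, October, November, December).
365 ÷ 7 = 52 full weeks with remainder 1, so 52 more Thursdays after the first → 53.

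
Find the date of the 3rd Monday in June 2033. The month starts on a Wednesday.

June 2033 begins on a Wednesday, so the first Monday is June 6 (5 days later).
The 3rd Monday is 2 weeks later: 6 + 14 = 20.

June 20, 2033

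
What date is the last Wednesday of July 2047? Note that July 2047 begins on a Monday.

July 2047 begins on a Monday, so the first Wednesday is July 3 (2 days later).
July 2047 has 31 days. Adding weeks: 3, 10, 17, 24, 31 — the last one ≤ 31 is the 31st.

July 31, 2047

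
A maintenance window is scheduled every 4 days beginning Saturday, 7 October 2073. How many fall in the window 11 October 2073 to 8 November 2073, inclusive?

Occurrences land 4·i days after 7 October 2073 for i = 0, 1, 2, …
11 October 2073 is 4 days after the start; 4 ÷ 4 = 1 remainder 0. First occurrence in the window: #2 on 11 October 2073 (1×4 = 4 days in).
8 November 2073 is 32 days after the start; 32 ÷ 4 = 8 remainder 0. Last occurrence in the window: #9 on 8 November 2073.
Occurrences #2 through #9: 8 in total.

8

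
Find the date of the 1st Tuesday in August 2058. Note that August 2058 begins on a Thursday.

August 2058 begins on a Thursday, so the first Tuesday is August 6 (5 days later).

6 August 2058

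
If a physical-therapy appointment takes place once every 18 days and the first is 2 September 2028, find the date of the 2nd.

The 2nd occurrence is 1 interval after the first: 1 × 18 = 18 days after 2 September 2028.
18 days later is 20 September 2028.

20 September 2028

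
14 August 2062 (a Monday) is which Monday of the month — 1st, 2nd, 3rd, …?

2nd

Day 14 falls in week ⌈14/7⌉ of the month.
Days 1–7 hold the 1st Monday, 8–14 the 2nd, 15–21 the 3rd, 22–28 the 4th, 29–31 the 5th.
14 is in the range for the 2nd.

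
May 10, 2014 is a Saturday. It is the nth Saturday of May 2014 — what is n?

2nd

Day 10 falls in week ⌈10/7⌉ of the month.
Days 1–7 hold the 1st Saturday, 8–14 the 2nd, 15–21 the 3rd, 22–28 the 4th, 29–31 the 5th.
10 is in the range for the 2nd.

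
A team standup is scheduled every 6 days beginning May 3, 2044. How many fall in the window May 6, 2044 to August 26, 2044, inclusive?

Occurrences land 6·i days after May 3, 2044 for i = 0, 1, 2, …
May 6, 2044 is 3 days after the start; 3 ÷ 6 = 0 remainder 3; since the remainder is 3, round up to i = 1. First occurrence in the window: #2 on May 9, 2044 (1×6 = 6 days in).
August 26, 2044 is 115 days after the start; 115 ÷ 6 = 19 remainder 1. Last occurrence in the window: #20 on August 25, 2044.
Occurrences #2 through #20: 19 in total.

19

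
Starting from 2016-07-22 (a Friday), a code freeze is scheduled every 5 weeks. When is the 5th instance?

2016-12-09

The 5th occurrence is 4 intervals after the first: 4 × 35 = 140 days after 2016-07-22.
July has 31 days — 9 days to the end of July leaves 131.
August has 31 days (100 left).
September has 30 days (70 left).
October has 31 days (39 left).
November has 30 days (9 left).
9 days into December → 2016-12-09.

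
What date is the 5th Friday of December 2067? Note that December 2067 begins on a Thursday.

December 30, 2067

December 2067 begins on a Thursday, so the first Friday is December 2 (1 day later).
The 5th Friday is 4 weeks later: 2 + 28 = 30.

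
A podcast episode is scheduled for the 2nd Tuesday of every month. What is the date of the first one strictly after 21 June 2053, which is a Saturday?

June 2053 starts on a Sunday; its first Tuesday is the 3rd, so the 2nd Tuesday is the 10th — 10 June 2053.
That is not after 21 June 2053, so look at July 2053.
July 2053 starts on a Tuesday; its first Tuesday is the 1st, so the 2nd Tuesday is the 8th — 8 July 2053.

8 July 2053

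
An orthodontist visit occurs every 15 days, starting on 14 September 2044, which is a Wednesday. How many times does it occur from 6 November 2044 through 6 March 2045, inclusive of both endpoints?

8

Occurrences land 15·i days after 14 September 2044 for i = 0, 1, 2, …
6 November 2044 is 53 days after the start; 53 ÷ 15 = 3 remainder 8; since the remainder is 8, round up to i = 4. First occurrence in the window: #5 on 13 November 2044 (4×15 = 60 days in).
6 March 2045 is 173 days after the start; 173 ÷ 15 = 11 remainder 8. Last occurrence in the window: #12 on 26 February 2045.
Occurrences #5 through #12: 8 in total.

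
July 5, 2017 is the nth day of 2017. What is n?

Days in months before July: 31 + 28 + 31 + 30 + 31 + 30 = 181.
Plus 5 days into July → day 186.

186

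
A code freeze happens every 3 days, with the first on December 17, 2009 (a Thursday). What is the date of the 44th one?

The 44th occurrence is 43 intervals after the first: 43 × 3 = 129 days after December 17, 2009.
December has 31 days — 14 days to the end of December leaves 115.
January has 31 days (84 left).
February has 28 days (56 left).
March has 31 days (25 left).
25 days into April → April 25, 2010.

April 25, 2010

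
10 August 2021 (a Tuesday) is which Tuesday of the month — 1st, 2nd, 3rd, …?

2nd

Day 10 falls in week ⌈10/7⌉ of the month.
Days 1–7 hold the 1st Tuesday, 8–14 the 2nd, 15–21 the 3rd, 22–28 the 4th, 29–31 the 5th.
10 is in the range for the 2nd.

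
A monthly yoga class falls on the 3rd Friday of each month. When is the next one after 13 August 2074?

17 August 2074

August 2074 starts on a Wednesday; its first Friday is the 3rd, so the 3rd Friday is the 17th — 17 August 2074.
17 August 2074 is after 13 August 2074, so that is the next one.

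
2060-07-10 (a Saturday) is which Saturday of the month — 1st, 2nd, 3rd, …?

2nd

Day 10 falls in week ⌈10/7⌉ of the month.
Days 1–7 hold the 1st Saturday, 8–14 the 2nd, 15–21 the 3rd, 22–28 the 4th, 29–31 the 5th.
10 is in the range for the 2nd.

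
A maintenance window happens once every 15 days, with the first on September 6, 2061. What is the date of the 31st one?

The 31st occurrence is 30 intervals after the first: 30 × 15 = 450 days after September 6, 2061.
September has 30 days — 24 days to the end of September leaves 426.
From end of September to end of 2061 is 92 days (334 left).
January has 31 days (303 left).
February has 28 days (275 left).
March has 31 days (244 left).
April has 30 days (214 left).
May has 31 days (183 left).
June has 30 days (153 left).
July has 31 days (122 left).
August has 31 days (91 left).
September has 30 days (61 left).
October has 31 days (30 left).
30 days into November → November 30, 2062.

November 30, 2062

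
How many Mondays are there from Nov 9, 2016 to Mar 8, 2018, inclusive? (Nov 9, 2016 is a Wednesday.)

69

Nov 9, 2016 is a Wednesday; the first Monday on or after it is Nov 14, 2016 (5 days later).
From Nov 14, 2016 to Mar 8, 2018: 47 + 365 + 67 = 479 days (rest of 2016, 2017, to Mar 8, 2018 in 2018).
479 ÷ 7 = 68 full weeks with remainder 3, so 68 more Mondays after the first → 69.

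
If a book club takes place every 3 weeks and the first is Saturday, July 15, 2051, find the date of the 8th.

The 8th occurrence is 7 intervals after the first: 7 × 21 = 147 days after July 15, 2051.
July has 31 days — 16 days to the end of July leaves 131.
August has 31 days (100 left).
September has 30 days (70 left).
October has 31 days (39 left).
November has 30 days (9 left).
9 days into December → December 9, 2051.

December 9, 2051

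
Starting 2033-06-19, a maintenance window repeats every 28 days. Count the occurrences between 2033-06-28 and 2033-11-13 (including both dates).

Occurrences land 28·i days after 2033-06-19 for i = 0, 1, 2, …
2033-06-28 is 9 days after the start; 9 ÷ 28 = 0 remainder 9; since the remainder is 9, round up to i = 1. First occurrence in the window: #2 on 2033-07-17 (1×28 = 28 days in).
2033-11-13 is 147 days after the start; 147 ÷ 28 = 5 remainder 7. Last occurrence in the window: #6 on 2033-11-06.
Occurrences #2 through #6: 5 in total.

5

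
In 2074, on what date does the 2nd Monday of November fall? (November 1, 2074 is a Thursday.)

November 2074 begins on a Thursday, so the first Monday is November 5 (4 days later).
The 2nd Monday is 1 weeks later: 5 + 7 = 12.

2074-11-12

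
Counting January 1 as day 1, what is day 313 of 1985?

November 9, 1985

January has 31 days (313 − 31 = 282 remain).
February has 28 days (282 − 28 = 254 remain).
March has 31 days (254 − 31 = 223 remain).
April has 30 days (223 − 30 = 193 remain).
May has 31 days (193 − 31 = 162 remain).
June has 30 days (162 − 30 = 132 remain).
July has 31 days (132 − 31 = 101 remain).
August has 31 days (101 − 31 = 70 remain).
September has 30 days (70 − 30 = 40 remain).
October has 31 days (40 − 31 = 9 remain).
9 into November → November 9.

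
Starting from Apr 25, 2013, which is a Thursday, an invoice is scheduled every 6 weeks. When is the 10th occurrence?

May 8, 2014

The 10th occurrence is 9 intervals after the first: 9 × 42 = 378 days after Apr 25, 2013.
Apr has 30 days — 5 days to the end of Apr leaves 373.
May has 31 days (342 left).
Jun has 30 days (312 left).
Jul has 31 days (281 left).
Aug has 31 days (250 left).
Sep has 30 days (220 left).
Oct has 31 days (189 left).
Nov has 30 days (159 left).
Dec has 31 days (128 left).
Jan has 31 days (97 left).
Feb has 28 days (69 left).
Mar has 31 days (38 left).
Apr has 30 days (8 left).
8 days into May → May 8, 2014.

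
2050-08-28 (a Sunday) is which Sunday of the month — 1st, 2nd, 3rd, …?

4th

Day 28 falls in week ⌈28/7⌉ of the month.
Days 1–7 hold the 1st Sunday, 8–14 the 2nd, 15–21 the 3rd, 22–28 the 4th, 29–31 the 5th.
28 is in the range for the 4th.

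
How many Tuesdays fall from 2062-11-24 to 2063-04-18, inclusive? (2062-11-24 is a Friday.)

21

2062-11-24 is a Friday; the first Tuesday on or after it is 2062-11-28 (4 days later).
From 2062-11-28 to 2063-04-18: 2 + 31 + 31 + 28 + 31 + 18 = 141 days (rest of November, December, January, February, March, April).
141 ÷ 7 = 20 full weeks with remainder 1, so 20 more Tuesdays after the first → 21.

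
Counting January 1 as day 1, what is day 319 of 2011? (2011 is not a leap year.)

January has 31 days (319 − 31 = 288 remain).
February has 28 days (288 − 28 = 260 remain).
March has 31 days (260 − 31 = 229 remain).
April has 30 days (229 − 30 = 199 remain).
May has 31 days (199 − 31 = 168 remain).
June has 30 days (168 − 30 = 138 remain).
July has 31 days (138 − 31 = 107 remain).
August has 31 days (107 − 31 = 76 remain).
September has 30 days (76 − 30 = 46 remain).
October has 31 days (46 − 31 = 15 remain).
15 into November → November 15.

15 November 2011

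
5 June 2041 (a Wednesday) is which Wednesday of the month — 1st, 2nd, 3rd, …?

Day 5 falls in week ⌈5/7⌉ of the month.
Days 1–7 hold the 1st Wednesday, 8–14 the 2nd, 15–21 the 3rd, 22–28 the 4th, 29–31 the 5th.
5 is in the range for the 1st.

1st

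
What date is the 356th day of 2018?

Jan has 31 days (356 − 31 = 325 remain).
Feb has 28 days (325 − 28 = 297 remain).
Mar has 31 days (297 − 31 = 266 remain).
Apr has 30 days (266 − 30 = 236 remain).
May has 31 days (236 − 31 = 205 remain).
Jun has 30 days (205 − 30 = 175 remain).
Jul has 31 days (175 − 31 = 144 remain).
Aug has 31 days (144 − 31 = 113 remain).
Sep has 30 days (113 − 30 = 83 remain).
Oct has 31 days (83 − 31 = 52 remain).
Nov has 30 days (52 − 30 = 22 remain).
22 into Dec → Dec 22.

Dec 22, 2018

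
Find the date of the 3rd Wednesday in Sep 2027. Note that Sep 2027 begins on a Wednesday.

Sep 2027 begins on a Wednesday, so the first Wednesday is Sep 1.
The 3rd Wednesday is 2 weeks later: 1 + 14 = 15.

Sep 15, 2027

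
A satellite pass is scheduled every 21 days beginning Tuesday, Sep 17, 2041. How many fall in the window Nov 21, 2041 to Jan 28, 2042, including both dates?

3

Occurrences land 21·i days after Sep 17, 2041 for i = 0, 1, 2, …
Nov 21, 2041 is 65 days after the start; 65 ÷ 21 = 3 remainder 2; since the remainder is 2, round up to i = 4. First occurrence in the window: #5 on Dec 10, 2041 (4×21 = 84 days in).
Jan 28, 2042 is 133 days after the start; 133 ÷ 21 = 6 remainder 7. Last occurrence in the window: #7 on Jan 21, 2042.
Occurrences #5 through #7: 3 in total.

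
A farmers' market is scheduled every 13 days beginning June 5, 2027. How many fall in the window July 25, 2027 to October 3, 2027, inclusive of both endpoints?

6

Occurrences land 13·i days after June 5, 2027 for i = 0, 1, 2, …
July 25, 2027 is 50 days after the start; 50 ÷ 13 = 3 remainder 11; since the remainder is 11, round up to i = 4. First occurrence in the window: #5 on July 27, 2027 (4×13 = 52 days in).
October 3, 2027 is 120 days after the start; 120 ÷ 13 = 9 remainder 3. Last occurrence in the window: #10 on September 30, 2027.
Occurrences #5 through #10: 6 in total.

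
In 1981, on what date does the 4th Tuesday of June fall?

1981-06-23

June 1981 begins on a Monday, so the first Tuesday is June 2 (1 day later).
The 4th Tuesday is 3 weeks later: 2 + 21 = 23.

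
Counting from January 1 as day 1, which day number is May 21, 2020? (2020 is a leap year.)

142

Days in months before May: 31 + 29 + 31 + 30 = 121.
Plus 21 days into May → day 142.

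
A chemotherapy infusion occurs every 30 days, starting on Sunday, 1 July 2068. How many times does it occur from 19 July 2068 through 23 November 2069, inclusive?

Occurrences land 30·i days after 1 July 2068 for i = 0, 1, 2, …
19 July 2068 is 18 days after the start; 18 ÷ 30 = 0 remainder 18; since the remainder is 18, round up to i = 1. First occurrence in the window: #2 on 31 July 2068 (1×30 = 30 days in).
23 November 2069 is 510 days after the start; 510 ÷ 30 = 17 remainder 0. Last occurrence in the window: #18 on 23 November 2069.
Occurrences #2 through #18: 17 in total.

17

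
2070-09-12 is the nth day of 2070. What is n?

Days in months before September: 31 + 28 + 31 + 30 + 31 + 30 + 31 + 31 = 243.
Plus 12 days into September → day 255.

255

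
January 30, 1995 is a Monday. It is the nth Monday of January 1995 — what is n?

5th

Day 30 falls in week ⌈30/7⌉ of the month.
Days 1–7 hold the 1st Monday, 8–14 the 2nd, 15–21 the 3rd, 22–28 the 4th, 29–31 the 5th.
30 is in the range for the 5th.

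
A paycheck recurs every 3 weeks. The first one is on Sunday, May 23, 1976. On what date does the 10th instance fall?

The 10th occurrence is 9 intervals after the first: 9 × 21 = 189 days after May 23, 1976.
May has 31 days — 8 days to the end of May leaves 181.
Jun has 30 days (151 left).
Jul has 31 days (120 left).
Aug has 31 days (89 left).
Sep has 30 days (59 left).
Oct has 31 days (28 left).
28 days into Nov → Nov 28, 1976.

Nov 28, 1976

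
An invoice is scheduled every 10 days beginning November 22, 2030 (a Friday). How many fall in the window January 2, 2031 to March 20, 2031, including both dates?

Occurrences land 10·i days after November 22, 2030 for i = 0, 1, 2, …
January 2, 2031 is 41 days after the start; 41 ÷ 10 = 4 remainder 1; since the remainder is 1, round up to i = 5. First occurrence in the window: #6 on January 11, 2031 (5×10 = 50 days in).
March 20, 2031 is 118 days after the start; 118 ÷ 10 = 11 remainder 8. Last occurrence in the window: #12 on March 12, 2031.
Occurrences #6 through #12: 7 in total.

7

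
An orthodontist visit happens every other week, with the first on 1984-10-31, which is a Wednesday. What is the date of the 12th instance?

1985-04-03

The 12th occurrence is 11 intervals after the first: 11 × 14 = 154 days after 1984-10-31.
October has 31 days — 0 days to the end of October leaves 154.
November has 30 days (124 left).
December has 31 days (93 left).
January has 31 days (62 left).
February has 28 days (34 left).
March has 31 days (3 left).
3 days into April → 1985-04-03.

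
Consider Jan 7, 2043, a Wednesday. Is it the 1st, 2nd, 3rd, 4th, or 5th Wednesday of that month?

Day 7 falls in week ⌈7/7⌉ of the month.
Days 1–7 hold the 1st Wednesday, 8–14 the 2nd, 15–21 the 3rd, 22–28 the 4th, 29–31 the 5th.
7 is in the range for the 1st.

1st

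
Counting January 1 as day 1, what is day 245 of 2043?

2043-09-02

January has 31 days (245 − 31 = 214 remain).
February has 28 days (214 − 28 = 186 remain).
March has 31 days (186 − 31 = 155 remain).
April has 30 days (155 − 30 = 125 remain).
May has 31 days (125 − 31 = 94 remain).
June has 30 days (94 − 30 = 64 remain).
July has 31 days (64 − 31 = 33 remain).
August has 31 days (33 − 31 = 2 remain).
2 into September → September 2.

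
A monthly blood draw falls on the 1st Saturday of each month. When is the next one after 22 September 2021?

2 October 2021

September 2021 starts on a Wednesday, so its 1st Saturday is 4 September 2021 (3 days in).
That is not after 22 September 2021, so look at October 2021.
October 2021 starts on a Friday, so its 1st Saturday is 2 October 2021 (1 day in).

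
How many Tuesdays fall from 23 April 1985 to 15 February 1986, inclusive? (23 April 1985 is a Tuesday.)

23 April 1985 is a Tuesday; the first Tuesday on or after it is 23 April 1985.
From 23 April 1985 to 15 February 1986: 7 + 31 + 30 + 31 + 31 + 30 + 31 + 30 + 31 + 31 + 15 = 298 days (rest of April, May, June, July, August, September, October, November, December, January, February).
298 ÷ 7 = 42 full weeks with remainder 4, so 42 more Tuesdays after the first → 43.

43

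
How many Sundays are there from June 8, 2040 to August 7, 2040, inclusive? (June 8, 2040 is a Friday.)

June 8, 2040 is a Friday; the first Sunday on or after it is June 10, 2040 (2 days later).
From June 10, 2040 to August 7, 2040: 20 + 31 + 7 = 58 days (rest of June, July, August).
58 ÷ 7 = 8 full weeks with remainder 2, so 8 more Sundays after the first → 9.

9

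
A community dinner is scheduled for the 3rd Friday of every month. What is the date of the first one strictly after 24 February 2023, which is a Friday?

17 March 2023

February 2023 starts on a Wednesday; its first Friday is the 3rd, so the 3rd Friday is the 17th — 17 February 2023.
That is not after 24 February 2023, so look at March 2023.
March 2023 starts on a Wednesday; its first Friday is the 3rd, so the 3rd Friday is the 17th — 17 March 2023.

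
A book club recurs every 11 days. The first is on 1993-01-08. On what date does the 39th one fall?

The 39th occurrence is 38 intervals after the first: 38 × 11 = 418 days after 1993-01-08.
January has 31 days — 23 days to the end of January leaves 395.
February has 28 days (367 left).
March has 31 days (336 left).
April has 30 days (306 left).
May has 31 days (275 left).
June has 30 days (245 left).
July has 31 days (214 left).
August has 31 days (183 left).
September has 30 days (153 left).
October has 31 days (122 left).
November has 30 days (92 left).
December has 31 days (61 left).
January has 31 days (30 left).
February has 28 days (2 left).
2 days into March → 1994-03-02.

1994-03-02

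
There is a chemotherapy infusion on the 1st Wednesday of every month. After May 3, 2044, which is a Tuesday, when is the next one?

May 4, 2044

May 2044 starts on a Sunday, so its 1st Wednesday is May 4, 2044 (3 days in).
May 4, 2044 is after May 3, 2044, so that is the next one.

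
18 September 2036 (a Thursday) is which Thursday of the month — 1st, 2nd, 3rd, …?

3rd

Day 18 falls in week ⌈18/7⌉ of the month.
Days 1–7 hold the 1st Thursday, 8–14 the 2nd, 15–21 the 3rd, 22–28 the 4th, 29–31 the 5th.
18 is in the range for the 3rd.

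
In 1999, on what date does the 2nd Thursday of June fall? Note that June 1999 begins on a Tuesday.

June 1999 begins on a Tuesday, so the first Thursday is June 3 (2 days later).
The 2nd Thursday is 1 weeks later: 3 + 7 = 10.

10 June 1999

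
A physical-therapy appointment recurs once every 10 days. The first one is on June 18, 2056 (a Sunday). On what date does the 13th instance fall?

The 13th occurrence is 12 intervals after the first: 12 × 10 = 120 days after June 18, 2056.
June has 30 days — 12 days to the end of June leaves 108.
July has 31 days (77 left).
August has 31 days (46 left).
September has 30 days (16 left).
16 days into October → October 16, 2056.

October 16, 2056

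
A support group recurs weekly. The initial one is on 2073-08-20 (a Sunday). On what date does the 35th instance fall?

The 35th occurrence is 34 intervals after the first: 34 × 7 = 238 days after 2073-08-20.
August has 31 days — 11 days to the end of August leaves 227.
September has 30 days (197 left).
October has 31 days (166 left).
November has 30 days (136 left).
December has 31 days (105 left).
January has 31 days (74 left).
February has 28 days (46 left).
March has 31 days (15 left).
15 days into April → 2074-04-15.

2074-04-15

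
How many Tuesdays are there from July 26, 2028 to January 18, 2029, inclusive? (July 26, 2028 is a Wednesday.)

25

July 26, 2028 is a Wednesday; the first Tuesday on or after it is August 1, 2028 (6 days later).
From August 1, 2028 to January 18, 2029: 30 + 30 + 31 + 30 + 31 + 18 = 170 days (rest of August, September, October, November, December, January).
170 ÷ 7 = 24 full weeks with remainder 2, so 24 more Tuesdays after the first → 25.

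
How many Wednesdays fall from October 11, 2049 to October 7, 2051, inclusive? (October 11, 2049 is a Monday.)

October 11, 2049 is a Monday; the first Wednesday on or after it is October 13, 2049 (2 days later).
From October 13, 2049 to October 7, 2051: 79 + 365 + 280 = 724 days (rest of 2049, 2050, to October 7, 2051 in 2051).
724 ÷ 7 = 103 full weeks with remainder 3, so 103 more Wednesdays after the first → 104.

104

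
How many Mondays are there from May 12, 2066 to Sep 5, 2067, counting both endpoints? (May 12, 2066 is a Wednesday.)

69

May 12, 2066 is a Wednesday; the first Monday on or after it is May 17, 2066 (5 days later).
From May 17, 2066 to Sep 5, 2067: 228 + 248 = 476 days (rest of 2066, to Sep 5, 2067 in 2067).
476 ÷ 7 = 68 full weeks with remainder 0, so 68 more Mondays after the first → 69.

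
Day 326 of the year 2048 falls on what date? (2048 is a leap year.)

21 November 2048

January has 31 days (326 − 31 = 295 remain).
February has 29 days (295 − 29 = 266 remain).
March has 31 days (266 − 31 = 235 remain).
April has 30 days (235 − 30 = 205 remain).
May has 31 days (205 − 31 = 174 remain).
June has 30 days (174 − 30 = 144 remain).
July has 31 days (144 − 31 = 113 remain).
August has 31 days (113 − 31 = 82 remain).
September has 30 days (82 − 30 = 52 remain).
October has 31 days (52 − 31 = 21 remain).
21 into November → November 21.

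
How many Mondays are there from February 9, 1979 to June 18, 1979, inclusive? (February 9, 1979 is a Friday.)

19

February 9, 1979 is a Friday; the first Monday on or after it is February 12, 1979 (3 days later).
From February 12, 1979 to June 18, 1979: 16 + 31 + 30 + 31 + 18 = 126 days (rest of February, March, April, May, June).
126 ÷ 7 = 18 full weeks with remainder 0, so 18 more Mondays after the first → 19.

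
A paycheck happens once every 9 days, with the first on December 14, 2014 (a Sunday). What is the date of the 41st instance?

The 41st occurrence is 40 intervals after the first: 40 × 9 = 360 days after December 14, 2014.
December has 31 days — 17 days to the end of December leaves 343.
January has 31 days (312 left).
February has 28 days (284 left).
March has 31 days (253 left).
April has 30 days (223 left).
May has 31 days (192 left).
June has 30 days (162 left).
July has 31 days (131 left).
August has 31 days (100 left).
September has 30 days (70 left).
October has 31 days (39 left).
November has 30 days (9 left).
9 days into December → December 9, 2015.

December 9, 2015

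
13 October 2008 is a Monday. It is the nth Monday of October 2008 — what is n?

2nd

Day 13 falls in week ⌈13/7⌉ of the month.
Days 1–7 hold the 1st Monday, 8–14 the 2nd, 15–21 the 3rd, 22–28 the 4th, 29–31 the 5th.
13 is in the range for the 2nd.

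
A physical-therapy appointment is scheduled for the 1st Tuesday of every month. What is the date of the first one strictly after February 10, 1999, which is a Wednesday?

March 2, 1999

February 1999 starts on a Monday, so its 1st Tuesday is February 2, 1999 (1 day in).
That is not after February 10, 1999, so look at March 1999.
March 1999 starts on a Monday, so its 1st Tuesday is March 2, 1999 (1 day in).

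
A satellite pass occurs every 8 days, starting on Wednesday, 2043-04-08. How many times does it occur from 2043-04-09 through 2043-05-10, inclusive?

4

Occurrences land 8·i days after 2043-04-08 for i = 0, 1, 2, …
2043-04-09 is 1 day after the start; 1 ÷ 8 = 0 remainder 1; since the remainder is 1, round up to i = 1. First occurrence in the window: #2 on 2043-04-16 (1×8 = 8 days in).
2043-05-10 is 32 days after the start; 32 ÷ 8 = 4 remainder 0. Last occurrence in the window: #5 on 2043-05-10.
Occurrences #2 through #5: 4 in total.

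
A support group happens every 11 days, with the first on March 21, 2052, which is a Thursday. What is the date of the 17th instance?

The 17th occurrence is 16 intervals after the first: 16 × 11 = 176 days after March 21, 2052.
March has 31 days — 10 days to the end of March leaves 166.
April has 30 days (136 left).
May has 31 days (105 left).
June has 30 days (75 left).
July has 31 days (44 left).
August has 31 days (13 left).
13 days into September → September 13, 2052.

September 13, 2052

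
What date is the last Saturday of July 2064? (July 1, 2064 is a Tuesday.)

26 July 2064

July 2064 begins on a Tuesday, so the first Saturday is July 5 (4 days later).
July 2064 has 31 days. Adding weeks: 5, 12, 19, 26 — the last one ≤ 31 is the 26th.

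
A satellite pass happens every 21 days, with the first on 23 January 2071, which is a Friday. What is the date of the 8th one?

19 June 2071

The 8th occurrence is 7 intervals after the first: 7 × 21 = 147 days after 23 January 2071.
January has 31 days — 8 days to the end of January leaves 139.
February has 28 days (111 left).
March has 31 days (80 left).
April has 30 days (50 left).
May has 31 days (19 left).
19 days into June → 19 June 2071.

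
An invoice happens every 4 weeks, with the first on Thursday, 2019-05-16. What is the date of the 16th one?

2020-07-09

The 16th occurrence is 15 intervals after the first: 15 × 28 = 420 days after 2019-05-16.
May has 31 days — 15 days to the end of May leaves 405.
From end of May to end of 2019 is 214 days (191 left).
January has 31 days (160 left).
February has 29 days (131 left).
March has 31 days (100 left).
April has 30 days (70 left).
May has 31 days (39 left).
June has 30 days (9 left).
9 days into July → 2020-07-09.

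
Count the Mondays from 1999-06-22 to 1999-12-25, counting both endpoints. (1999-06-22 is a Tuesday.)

1999-06-22 is a Tuesday; the first Monday on or after it is 1999-06-28 (6 days later).
From 1999-06-28 to 1999-12-25: 2 + 31 + 31 + 30 + 31 + 30 + 25 = 180 days (rest of June, July, August, September, October, November, December).
180 ÷ 7 = 25 full weeks with remainder 5, so 25 more Mondays after the first → 26.

26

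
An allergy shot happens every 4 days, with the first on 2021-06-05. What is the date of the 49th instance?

2021-12-14

The 49th occurrence is 48 intervals after the first: 48 × 4 = 192 days after 2021-06-05.
June has 30 days — 25 days to the end of June leaves 167.
July has 31 days (136 left).
August has 31 days (105 left).
September has 30 days (75 left).
October has 31 days (44 left).
November has 30 days (14 left).
14 days into December → 2021-12-14.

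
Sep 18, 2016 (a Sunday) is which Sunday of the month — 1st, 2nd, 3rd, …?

Day 18 falls in week ⌈18/7⌉ of the month.
Days 1–7 hold the 1st Sunday, 8–14 the 2nd, 15–21 the 3rd, 22–28 the 4th, 29–31 the 5th.
18 is in the range for the 3rd.

3rd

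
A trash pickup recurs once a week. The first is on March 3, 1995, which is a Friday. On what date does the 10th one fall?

The 10th occurrence is 9 intervals after the first: 9 × 7 = 63 days after March 3, 1995.
March has 31 days — 28 days to the end of March leaves 35.
April has 30 days (5 left).
5 days into May → May 5, 1995.

May 5, 1995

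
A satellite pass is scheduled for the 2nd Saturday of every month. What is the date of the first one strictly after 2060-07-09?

2060-07-10

July 2060 starts on a Thursday; its first Saturday is the 3rd, so the 2nd Saturday is the 10th — 2060-07-10.
2060-07-10 is after 2060-07-09, so that is the next one.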